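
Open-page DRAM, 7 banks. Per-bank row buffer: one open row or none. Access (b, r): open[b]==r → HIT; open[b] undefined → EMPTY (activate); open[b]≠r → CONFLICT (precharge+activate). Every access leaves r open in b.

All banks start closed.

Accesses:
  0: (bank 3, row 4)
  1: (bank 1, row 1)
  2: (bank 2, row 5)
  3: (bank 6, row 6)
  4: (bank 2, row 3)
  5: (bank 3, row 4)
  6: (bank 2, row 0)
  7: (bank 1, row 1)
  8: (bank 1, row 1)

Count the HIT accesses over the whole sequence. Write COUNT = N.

0: bank 3 row 4 — prev None → EMPTY
1: bank 1 row 1 — prev None → EMPTY
2: bank 2 row 5 — prev None → EMPTY
3: bank 6 row 6 — prev None → EMPTY
4: bank 2 row 3 — prev 5 → CONFLICT
5: bank 3 row 4 — prev 4 → HIT
6: bank 2 row 0 — prev 3 → CONFLICT
7: bank 1 row 1 — prev 1 → HIT
8: bank 1 row 1 — prev 1 → HIT

COUNT = 3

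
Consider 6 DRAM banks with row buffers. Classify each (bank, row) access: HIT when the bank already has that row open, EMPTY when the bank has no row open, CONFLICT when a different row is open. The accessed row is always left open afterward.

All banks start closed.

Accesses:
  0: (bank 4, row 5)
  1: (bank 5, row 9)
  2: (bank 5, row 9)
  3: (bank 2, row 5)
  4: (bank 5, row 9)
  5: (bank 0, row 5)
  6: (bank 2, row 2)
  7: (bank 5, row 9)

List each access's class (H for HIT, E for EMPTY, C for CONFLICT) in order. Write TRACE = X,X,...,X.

  [0] b4 r5: no row ⇒ E
  [1] b5 r9: no row ⇒ E
  [2] b5 r9: had r9 ⇒ H
  [3] b2 r5: no row ⇒ E
  [4] b5 r9: had r9 ⇒ H
  [5] b0 r5: no row ⇒ E
  [6] b2 r2: had r5 ⇒ C
  [7] b5 r9: had r9 ⇒ H

TRACE = E,E,H,E,H,E,C,H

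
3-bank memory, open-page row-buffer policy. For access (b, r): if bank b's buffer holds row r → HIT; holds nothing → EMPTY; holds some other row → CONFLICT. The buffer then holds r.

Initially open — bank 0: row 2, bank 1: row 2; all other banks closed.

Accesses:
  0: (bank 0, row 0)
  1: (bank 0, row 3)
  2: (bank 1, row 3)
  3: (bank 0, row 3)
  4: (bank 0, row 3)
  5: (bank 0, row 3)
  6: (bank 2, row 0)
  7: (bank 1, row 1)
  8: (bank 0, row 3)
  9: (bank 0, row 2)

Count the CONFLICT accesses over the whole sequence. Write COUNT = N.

#0 (0,0) C  (was 2)
#1 (0,3) C  (was 0)
#2 (1,3) C  (was 2)
#3 (0,3) H  (was 3)
#4 (0,3) H  (was 3)
#5 (0,3) H  (was 3)
#6 (2,0) E
#7 (1,1) C  (was 3)
#8 (0,3) H  (was 3)
#9 (0,2) C  (was 3)

COUNT = 5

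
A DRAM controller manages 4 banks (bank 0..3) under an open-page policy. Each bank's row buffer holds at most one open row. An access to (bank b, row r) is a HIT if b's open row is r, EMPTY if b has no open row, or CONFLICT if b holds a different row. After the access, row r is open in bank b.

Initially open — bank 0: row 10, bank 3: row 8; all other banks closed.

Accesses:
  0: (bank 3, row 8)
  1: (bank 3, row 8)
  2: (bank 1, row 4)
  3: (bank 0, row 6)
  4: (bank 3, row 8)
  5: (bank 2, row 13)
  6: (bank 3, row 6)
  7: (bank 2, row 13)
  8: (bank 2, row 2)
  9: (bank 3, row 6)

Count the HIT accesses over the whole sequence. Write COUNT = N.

COUNT = 5

step 0: bank3 8->8 [HIT]
step 1: bank3 8->8 [HIT]
step 2: bank1 None->4 [EMPTY]
step 3: bank0 10->6 [CONFLICT]
step 4: bank3 8->8 [HIT]
step 5: bank2 None->13 [EMPTY]
step 6: bank3 8->6 [CONFLICT]
step 7: bank2 13->13 [HIT]
step 8: bank2 13->2 [CONFLICT]
step 9: bank3 6->6 [HIT]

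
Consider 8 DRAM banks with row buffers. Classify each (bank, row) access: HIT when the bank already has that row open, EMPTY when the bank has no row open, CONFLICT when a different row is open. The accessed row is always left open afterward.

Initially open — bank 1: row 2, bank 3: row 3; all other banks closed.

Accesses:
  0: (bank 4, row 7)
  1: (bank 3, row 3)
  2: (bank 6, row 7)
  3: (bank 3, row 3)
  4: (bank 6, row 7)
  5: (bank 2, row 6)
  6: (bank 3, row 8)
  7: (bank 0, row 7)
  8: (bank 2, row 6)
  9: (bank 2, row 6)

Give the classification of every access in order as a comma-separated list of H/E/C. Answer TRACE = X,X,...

TRACE = E,H,E,H,H,E,C,E,H,H

  [0] b4 r7: no row ⇒ E
  [1] b3 r3: had r3 ⇒ H
  [2] b6 r7: no row ⇒ E
  [3] b3 r3: had r3 ⇒ H
  [4] b6 r7: had r7 ⇒ H
  [5] b2 r6: no row ⇒ E
  [6] b3 r8: had r3 ⇒ C
  [7] b0 r7: no row ⇒ E
  [8] b2 r6: had r6 ⇒ H
  [9] b2 r6: had r6 ⇒ H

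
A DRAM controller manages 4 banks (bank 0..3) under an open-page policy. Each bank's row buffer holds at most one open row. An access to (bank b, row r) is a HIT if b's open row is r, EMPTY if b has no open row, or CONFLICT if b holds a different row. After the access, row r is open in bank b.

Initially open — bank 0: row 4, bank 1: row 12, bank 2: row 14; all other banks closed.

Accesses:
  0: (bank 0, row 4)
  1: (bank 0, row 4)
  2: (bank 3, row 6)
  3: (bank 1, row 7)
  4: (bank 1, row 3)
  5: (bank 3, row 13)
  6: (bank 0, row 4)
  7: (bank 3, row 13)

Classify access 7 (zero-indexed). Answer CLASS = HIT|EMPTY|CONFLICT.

step 0: bank0 4->4 [HIT]
step 1: bank0 4->4 [HIT]
step 2: bank3 None->6 [EMPTY]
step 3: bank1 12->7 [CONFLICT]
step 4: bank1 7->3 [CONFLICT]
step 5: bank3 6->13 [CONFLICT]
step 6: bank0 4->4 [HIT]
step 7: bank3 13->13 [HIT]

CLASS = HIT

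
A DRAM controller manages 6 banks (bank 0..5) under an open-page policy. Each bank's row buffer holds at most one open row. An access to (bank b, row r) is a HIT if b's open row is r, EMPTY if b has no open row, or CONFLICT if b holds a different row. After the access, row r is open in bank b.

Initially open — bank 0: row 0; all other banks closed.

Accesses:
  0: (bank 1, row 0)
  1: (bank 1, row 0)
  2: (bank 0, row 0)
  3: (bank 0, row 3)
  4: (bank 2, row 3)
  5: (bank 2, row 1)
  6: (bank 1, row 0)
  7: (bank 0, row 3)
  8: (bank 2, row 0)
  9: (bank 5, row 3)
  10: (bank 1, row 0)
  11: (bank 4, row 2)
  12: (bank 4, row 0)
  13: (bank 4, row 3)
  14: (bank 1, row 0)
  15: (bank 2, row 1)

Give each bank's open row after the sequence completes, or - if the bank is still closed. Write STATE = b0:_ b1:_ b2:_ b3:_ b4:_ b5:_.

#0 (1,0) E
#1 (1,0) H  (was 0)
#2 (0,0) H  (was 0)
#3 (0,3) C  (was 0)
#4 (2,3) E
#5 (2,1) C  (was 3)
#6 (1,0) H  (was 0)
#7 (0,3) H  (was 3)
#8 (2,0) C  (was 1)
#9 (5,3) E
#10 (1,0) H  (was 0)
#11 (4,2) E
#12 (4,0) C  (was 2)
#13 (4,3) C  (was 0)
#14 (1,0) H  (was 0)
#15 (2,1) C  (was 0)

STATE = b0:3 b1:0 b2:1 b3:- b4:3 b5:3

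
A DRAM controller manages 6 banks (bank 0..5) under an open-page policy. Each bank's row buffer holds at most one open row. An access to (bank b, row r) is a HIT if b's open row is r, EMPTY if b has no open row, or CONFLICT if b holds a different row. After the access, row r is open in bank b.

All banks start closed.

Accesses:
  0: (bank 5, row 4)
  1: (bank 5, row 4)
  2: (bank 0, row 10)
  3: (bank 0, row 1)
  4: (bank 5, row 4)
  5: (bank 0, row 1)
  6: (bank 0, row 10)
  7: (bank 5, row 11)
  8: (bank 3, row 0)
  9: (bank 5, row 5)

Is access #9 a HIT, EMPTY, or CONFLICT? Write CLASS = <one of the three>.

0: bank 5 row 4 — prev None → EMPTY
1: bank 5 row 4 — prev 4 → HIT
2: bank 0 row 10 — prev None → EMPTY
3: bank 0 row 1 — prev 10 → CONFLICT
4: bank 5 row 4 — prev 4 → HIT
5: bank 0 row 1 — prev 1 → HIT
6: bank 0 row 10 — prev 1 → CONFLICT
7: bank 5 row 11 — prev 4 → CONFLICT
8: bank 3 row 0 — prev None → EMPTY
9: bank 5 row 5 — prev 11 → CONFLICT

CLASS = CONFLICT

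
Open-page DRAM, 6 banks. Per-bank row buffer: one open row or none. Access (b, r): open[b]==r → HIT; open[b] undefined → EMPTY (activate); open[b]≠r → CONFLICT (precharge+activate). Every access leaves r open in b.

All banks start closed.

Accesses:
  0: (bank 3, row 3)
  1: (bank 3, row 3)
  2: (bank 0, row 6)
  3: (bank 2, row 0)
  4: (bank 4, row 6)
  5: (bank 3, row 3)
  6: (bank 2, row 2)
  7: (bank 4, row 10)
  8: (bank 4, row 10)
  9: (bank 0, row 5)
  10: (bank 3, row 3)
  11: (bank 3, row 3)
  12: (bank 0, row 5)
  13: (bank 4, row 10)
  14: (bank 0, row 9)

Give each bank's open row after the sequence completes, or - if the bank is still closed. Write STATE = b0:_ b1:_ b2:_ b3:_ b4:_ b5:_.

STATE = b0:9 b1:- b2:2 b3:3 b4:10 b5:-

#0 (3,3) E
#1 (3,3) H  (was 3)
#2 (0,6) E
#3 (2,0) E
#4 (4,6) E
#5 (3,3) H  (was 3)
#6 (2,2) C  (was 0)
#7 (4,10) C  (was 6)
#8 (4,10) H  (was 10)
#9 (0,5) C  (was 6)
#10 (3,3) H  (was 3)
#11 (3,3) H  (was 3)
#12 (0,5) H  (was 5)
#13 (4,10) H  (was 10)
#14 (0,9) C  (was 5)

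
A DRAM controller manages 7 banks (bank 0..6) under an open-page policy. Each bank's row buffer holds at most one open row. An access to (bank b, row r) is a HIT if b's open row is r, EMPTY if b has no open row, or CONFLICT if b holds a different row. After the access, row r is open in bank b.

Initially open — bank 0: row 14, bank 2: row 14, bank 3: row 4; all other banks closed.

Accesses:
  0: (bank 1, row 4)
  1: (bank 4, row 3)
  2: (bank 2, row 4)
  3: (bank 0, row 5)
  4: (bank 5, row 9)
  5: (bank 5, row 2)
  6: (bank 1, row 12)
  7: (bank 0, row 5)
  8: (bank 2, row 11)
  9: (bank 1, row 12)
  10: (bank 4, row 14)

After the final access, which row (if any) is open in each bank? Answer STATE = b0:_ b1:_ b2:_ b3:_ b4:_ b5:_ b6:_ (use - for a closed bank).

STATE = b0:5 b1:12 b2:11 b3:4 b4:14 b5:2 b6:-

#0 (1,4) E
#1 (4,3) E
#2 (2,4) C  (was 14)
#3 (0,5) C  (was 14)
#4 (5,9) E
#5 (5,2) C  (was 9)
#6 (1,12) C  (was 4)
#7 (0,5) H  (was 5)
#8 (2,11) C  (was 4)
#9 (1,12) H  (was 12)
#10 (4,14) C  (was 3)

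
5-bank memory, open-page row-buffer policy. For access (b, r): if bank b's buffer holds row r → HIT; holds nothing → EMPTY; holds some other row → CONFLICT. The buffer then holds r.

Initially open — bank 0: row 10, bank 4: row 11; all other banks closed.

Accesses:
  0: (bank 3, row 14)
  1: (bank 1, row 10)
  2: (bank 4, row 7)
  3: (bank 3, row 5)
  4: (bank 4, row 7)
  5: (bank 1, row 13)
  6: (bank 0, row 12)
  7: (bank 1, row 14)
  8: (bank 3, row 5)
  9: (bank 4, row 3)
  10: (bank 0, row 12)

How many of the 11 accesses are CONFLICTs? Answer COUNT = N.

#0 (3,14) E
#1 (1,10) E
#2 (4,7) C  (was 11)
#3 (3,5) C  (was 14)
#4 (4,7) H  (was 7)
#5 (1,13) C  (was 10)
#6 (0,12) C  (was 10)
#7 (1,14) C  (was 13)
#8 (3,5) H  (was 5)
#9 (4,3) C  (was 7)
#10 (0,12) H  (was 12)

COUNT = 6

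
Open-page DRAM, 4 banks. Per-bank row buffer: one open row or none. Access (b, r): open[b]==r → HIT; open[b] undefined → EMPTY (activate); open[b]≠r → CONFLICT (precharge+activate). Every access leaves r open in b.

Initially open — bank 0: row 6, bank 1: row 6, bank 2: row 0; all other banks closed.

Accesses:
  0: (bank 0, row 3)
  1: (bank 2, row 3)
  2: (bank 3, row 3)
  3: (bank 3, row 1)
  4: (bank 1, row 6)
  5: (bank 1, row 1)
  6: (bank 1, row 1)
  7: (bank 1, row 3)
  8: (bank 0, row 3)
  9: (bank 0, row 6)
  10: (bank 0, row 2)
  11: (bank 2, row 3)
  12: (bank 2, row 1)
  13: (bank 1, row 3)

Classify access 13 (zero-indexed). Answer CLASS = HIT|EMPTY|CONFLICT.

CLASS = HIT

  [0] b0 r3: had r6 ⇒ C
  [1] b2 r3: had r0 ⇒ C
  [2] b3 r3: no row ⇒ E
  [3] b3 r1: had r3 ⇒ C
  [4] b1 r6: had r6 ⇒ H
  [5] b1 r1: had r6 ⇒ C
  [6] b1 r1: had r1 ⇒ H
  [7] b1 r3: had r1 ⇒ C
  [8] b0 r3: had r3 ⇒ H
  [9] b0 r6: had r3 ⇒ C
  [10] b0 r2: had r6 ⇒ C
  [11] b2 r3: had r3 ⇒ H
  [12] b2 r1: had r3 ⇒ C
  [13] b1 r3: had r3 ⇒ H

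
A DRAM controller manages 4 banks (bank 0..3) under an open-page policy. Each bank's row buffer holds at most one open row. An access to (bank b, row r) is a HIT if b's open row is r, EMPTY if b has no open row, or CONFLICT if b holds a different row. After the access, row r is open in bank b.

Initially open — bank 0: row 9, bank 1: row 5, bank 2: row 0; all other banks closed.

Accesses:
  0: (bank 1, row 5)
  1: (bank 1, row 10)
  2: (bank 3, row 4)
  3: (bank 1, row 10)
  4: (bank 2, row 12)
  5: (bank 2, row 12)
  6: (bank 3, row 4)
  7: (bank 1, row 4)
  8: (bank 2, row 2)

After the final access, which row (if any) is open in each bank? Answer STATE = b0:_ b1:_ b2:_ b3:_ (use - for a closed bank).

STATE = b0:9 b1:4 b2:2 b3:4

#0 (1,5) H  (was 5)
#1 (1,10) C  (was 5)
#2 (3,4) E
#3 (1,10) H  (was 10)
#4 (2,12) C  (was 0)
#5 (2,12) H  (was 12)
#6 (3,4) H  (was 4)
#7 (1,4) C  (was 10)
#8 (2,2) C  (was 12)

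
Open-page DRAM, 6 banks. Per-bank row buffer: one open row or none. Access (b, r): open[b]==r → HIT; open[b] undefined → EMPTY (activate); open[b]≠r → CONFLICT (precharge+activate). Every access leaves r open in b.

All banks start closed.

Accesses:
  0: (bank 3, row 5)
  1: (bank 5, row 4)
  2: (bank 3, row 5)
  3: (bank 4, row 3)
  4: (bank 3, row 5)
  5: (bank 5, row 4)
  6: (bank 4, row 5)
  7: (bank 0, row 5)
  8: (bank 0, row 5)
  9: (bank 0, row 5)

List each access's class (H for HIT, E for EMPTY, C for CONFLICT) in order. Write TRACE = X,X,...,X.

TRACE = E,E,H,E,H,H,C,E,H,H

0: bank 3 row 5 — prev None → EMPTY
1: bank 5 row 4 — prev None → EMPTY
2: bank 3 row 5 — prev 5 → HIT
3: bank 4 row 3 — prev None → EMPTY
4: bank 3 row 5 — prev 5 → HIT
5: bank 5 row 4 — prev 4 → HIT
6: bank 4 row 5 — prev 3 → CONFLICT
7: bank 0 row 5 — prev None → EMPTY
8: bank 0 row 5 — prev 5 → HIT
9: bank 0 row 5 — prev 5 → HIT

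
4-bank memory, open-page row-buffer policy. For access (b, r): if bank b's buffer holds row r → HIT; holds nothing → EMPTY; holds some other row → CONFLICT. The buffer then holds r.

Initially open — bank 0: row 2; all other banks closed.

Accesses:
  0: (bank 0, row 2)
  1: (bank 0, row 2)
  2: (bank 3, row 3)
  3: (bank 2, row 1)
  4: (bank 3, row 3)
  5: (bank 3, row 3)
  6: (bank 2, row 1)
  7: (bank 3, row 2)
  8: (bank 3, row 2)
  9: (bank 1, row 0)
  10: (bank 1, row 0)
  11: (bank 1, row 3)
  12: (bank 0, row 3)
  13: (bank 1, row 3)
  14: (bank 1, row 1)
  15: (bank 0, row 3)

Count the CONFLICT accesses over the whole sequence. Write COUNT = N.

step 0: bank0 2->2 [HIT]
step 1: bank0 2->2 [HIT]
step 2: bank3 None->3 [EMPTY]
step 3: bank2 None->1 [EMPTY]
step 4: bank3 3->3 [HIT]
step 5: bank3 3->3 [HIT]
step 6: bank2 1->1 [HIT]
step 7: bank3 3->2 [CONFLICT]
step 8: bank3 2->2 [HIT]
step 9: bank1 None->0 [EMPTY]
step 10: bank1 0->0 [HIT]
step 11: bank1 0->3 [CONFLICT]
step 12: bank0 2->3 [CONFLICT]
step 13: bank1 3->3 [HIT]
step 14: bank1 3->1 [CONFLICT]
step 15: bank0 3->3 [HIT]

COUNT = 4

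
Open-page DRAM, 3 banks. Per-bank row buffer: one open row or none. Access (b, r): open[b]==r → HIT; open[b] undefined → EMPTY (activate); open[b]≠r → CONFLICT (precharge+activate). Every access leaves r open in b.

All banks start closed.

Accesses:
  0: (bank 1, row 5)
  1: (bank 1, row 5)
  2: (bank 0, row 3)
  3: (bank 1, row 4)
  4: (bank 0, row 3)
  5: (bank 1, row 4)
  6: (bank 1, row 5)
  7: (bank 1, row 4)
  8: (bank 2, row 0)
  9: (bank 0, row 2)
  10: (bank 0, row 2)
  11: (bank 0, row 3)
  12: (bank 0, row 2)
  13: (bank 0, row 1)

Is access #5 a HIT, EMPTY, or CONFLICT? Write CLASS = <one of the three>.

CLASS = HIT

#0 (1,5) E
#1 (1,5) H  (was 5)
#2 (0,3) E
#3 (1,4) C  (was 5)
#4 (0,3) H  (was 3)
#5 (1,4) H  (was 4)
#6 (1,5) C  (was 4)
#7 (1,4) C  (was 5)
#8 (2,0) E
#9 (0,2) C  (was 3)
#10 (0,2) H  (was 2)
#11 (0,3) C  (was 2)
#12 (0,2) C  (was 3)
#13 (0,1) C  (was 2)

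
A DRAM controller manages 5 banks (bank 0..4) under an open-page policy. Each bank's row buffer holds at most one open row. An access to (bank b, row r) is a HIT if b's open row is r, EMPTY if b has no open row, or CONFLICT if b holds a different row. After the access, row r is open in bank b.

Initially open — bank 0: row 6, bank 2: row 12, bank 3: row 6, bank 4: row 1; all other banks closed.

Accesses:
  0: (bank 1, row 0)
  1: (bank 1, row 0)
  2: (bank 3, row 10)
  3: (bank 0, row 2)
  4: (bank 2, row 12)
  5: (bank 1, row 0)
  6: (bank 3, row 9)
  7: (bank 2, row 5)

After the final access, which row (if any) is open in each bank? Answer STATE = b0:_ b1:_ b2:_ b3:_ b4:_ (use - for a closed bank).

STATE = b0:2 b1:0 b2:5 b3:9 b4:1

#0 (1,0) E
#1 (1,0) H  (was 0)
#2 (3,10) C  (was 6)
#3 (0,2) C  (was 6)
#4 (2,12) H  (was 12)
#5 (1,0) H  (was 0)
#6 (3,9) C  (was 10)
#7 (2,5) C  (was 12)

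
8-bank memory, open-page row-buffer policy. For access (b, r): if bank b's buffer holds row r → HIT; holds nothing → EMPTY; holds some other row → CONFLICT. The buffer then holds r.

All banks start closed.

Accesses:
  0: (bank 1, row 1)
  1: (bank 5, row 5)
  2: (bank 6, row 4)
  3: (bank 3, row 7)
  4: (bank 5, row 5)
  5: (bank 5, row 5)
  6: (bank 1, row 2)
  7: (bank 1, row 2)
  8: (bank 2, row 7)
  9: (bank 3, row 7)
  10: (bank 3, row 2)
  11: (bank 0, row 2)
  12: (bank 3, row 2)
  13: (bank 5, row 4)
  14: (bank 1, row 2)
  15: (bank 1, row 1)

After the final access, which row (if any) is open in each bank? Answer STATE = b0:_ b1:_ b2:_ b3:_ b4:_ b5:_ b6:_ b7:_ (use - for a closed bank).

#0 (1,1) E
#1 (5,5) E
#2 (6,4) E
#3 (3,7) E
#4 (5,5) H  (was 5)
#5 (5,5) H  (was 5)
#6 (1,2) C  (was 1)
#7 (1,2) H  (was 2)
#8 (2,7) E
#9 (3,7) H  (was 7)
#10 (3,2) C  (was 7)
#11 (0,2) E
#12 (3,2) H  (was 2)
#13 (5,4) C  (was 5)
#14 (1,2) H  (was 2)
#15 (1,1) C  (was 2)

STATE = b0:2 b1:1 b2:7 b3:2 b4:- b5:4 b6:4 b7:-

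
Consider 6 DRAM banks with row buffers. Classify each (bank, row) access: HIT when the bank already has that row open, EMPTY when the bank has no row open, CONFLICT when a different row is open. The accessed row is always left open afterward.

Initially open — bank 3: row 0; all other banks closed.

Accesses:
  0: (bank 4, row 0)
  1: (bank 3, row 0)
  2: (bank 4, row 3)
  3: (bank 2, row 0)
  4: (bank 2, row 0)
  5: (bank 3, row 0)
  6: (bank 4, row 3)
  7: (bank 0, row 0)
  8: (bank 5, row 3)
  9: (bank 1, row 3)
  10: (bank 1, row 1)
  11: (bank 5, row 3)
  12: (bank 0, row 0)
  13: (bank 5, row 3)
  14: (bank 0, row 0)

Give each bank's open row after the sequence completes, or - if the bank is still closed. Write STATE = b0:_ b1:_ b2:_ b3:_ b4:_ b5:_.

0: bank 4 row 0 — prev None → EMPTY
1: bank 3 row 0 — prev 0 → HIT
2: bank 4 row 3 — prev 0 → CONFLICT
3: bank 2 row 0 — prev None → EMPTY
4: bank 2 row 0 — prev 0 → HIT
5: bank 3 row 0 — prev 0 → HIT
6: bank 4 row 3 — prev 3 → HIT
7: bank 0 row 0 — prev None → EMPTY
8: bank 5 row 3 — prev None → EMPTY
9: bank 1 row 3 — prev None → EMPTY
10: bank 1 row 1 — prev 3 → CONFLICT
11: bank 5 row 3 — prev 3 → HIT
12: bank 0 row 0 — prev 0 → HIT
13: bank 5 row 3 — prev 3 → HIT
14: bank 0 row 0 — prev 0 → HIT

STATE = b0:0 b1:1 b2:0 b3:0 b4:3 b5:3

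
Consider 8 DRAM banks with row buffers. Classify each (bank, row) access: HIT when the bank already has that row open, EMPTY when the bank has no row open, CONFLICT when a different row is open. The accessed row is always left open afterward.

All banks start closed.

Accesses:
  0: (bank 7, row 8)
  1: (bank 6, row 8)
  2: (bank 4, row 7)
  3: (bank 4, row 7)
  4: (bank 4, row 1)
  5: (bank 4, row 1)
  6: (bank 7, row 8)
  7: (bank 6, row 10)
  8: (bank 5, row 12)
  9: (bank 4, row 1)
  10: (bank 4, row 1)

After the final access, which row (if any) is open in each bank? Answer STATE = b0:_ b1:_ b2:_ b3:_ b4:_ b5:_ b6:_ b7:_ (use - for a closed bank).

step 0: bank7 None->8 [EMPTY]
step 1: bank6 None->8 [EMPTY]
step 2: bank4 None->7 [EMPTY]
step 3: bank4 7->7 [HIT]
step 4: bank4 7->1 [CONFLICT]
step 5: bank4 1->1 [HIT]
step 6: bank7 8->8 [HIT]
step 7: bank6 8->10 [CONFLICT]
step 8: bank5 None->12 [EMPTY]
step 9: bank4 1->1 [HIT]
step 10: bank4 1->1 [HIT]

STATE = b0:- b1:- b2:- b3:- b4:1 b5:12 b6:10 b7:8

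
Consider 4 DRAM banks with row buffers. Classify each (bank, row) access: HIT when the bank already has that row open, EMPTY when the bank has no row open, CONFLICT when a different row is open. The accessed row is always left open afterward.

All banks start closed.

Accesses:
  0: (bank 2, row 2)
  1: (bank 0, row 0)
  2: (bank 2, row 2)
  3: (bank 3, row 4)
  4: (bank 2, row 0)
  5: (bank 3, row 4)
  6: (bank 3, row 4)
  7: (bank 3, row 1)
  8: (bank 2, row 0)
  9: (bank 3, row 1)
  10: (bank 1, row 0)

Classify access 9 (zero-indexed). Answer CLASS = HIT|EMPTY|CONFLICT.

CLASS = HIT

0: bank 2 row 2 — prev None → EMPTY
1: bank 0 row 0 — prev None → EMPTY
2: bank 2 row 2 — prev 2 → HIT
3: bank 3 row 4 — prev None → EMPTY
4: bank 2 row 0 — prev 2 → CONFLICT
5: bank 3 row 4 — prev 4 → HIT
6: bank 3 row 4 — prev 4 → HIT
7: bank 3 row 1 — prev 4 → CONFLICT
8: bank 2 row 0 — prev 0 → HIT
9: bank 3 row 1 — prev 1 → HIT
10: bank 1 row 0 — prev None → EMPTY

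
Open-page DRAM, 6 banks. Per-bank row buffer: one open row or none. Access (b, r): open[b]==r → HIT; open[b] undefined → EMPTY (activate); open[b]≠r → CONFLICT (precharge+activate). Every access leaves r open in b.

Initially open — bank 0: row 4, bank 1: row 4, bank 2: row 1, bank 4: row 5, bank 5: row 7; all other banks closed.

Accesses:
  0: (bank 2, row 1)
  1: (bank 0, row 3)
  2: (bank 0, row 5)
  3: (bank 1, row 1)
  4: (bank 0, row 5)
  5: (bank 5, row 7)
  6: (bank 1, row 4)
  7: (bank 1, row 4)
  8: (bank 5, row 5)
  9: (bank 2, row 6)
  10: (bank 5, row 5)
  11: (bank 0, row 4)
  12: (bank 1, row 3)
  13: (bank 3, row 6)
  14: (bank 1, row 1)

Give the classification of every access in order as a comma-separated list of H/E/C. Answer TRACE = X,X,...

TRACE = H,C,C,C,H,H,C,H,C,C,H,C,C,E,C

#0 (2,1) H  (was 1)
#1 (0,3) C  (was 4)
#2 (0,5) C  (was 3)
#3 (1,1) C  (was 4)
#4 (0,5) H  (was 5)
#5 (5,7) H  (was 7)
#6 (1,4) C  (was 1)
#7 (1,4) H  (was 4)
#8 (5,5) C  (was 7)
#9 (2,6) C  (was 1)
#10 (5,5) H  (was 5)
#11 (0,4) C  (was 5)
#12 (1,3) C  (was 4)
#13 (3,6) E
#14 (1,1) C  (was 3)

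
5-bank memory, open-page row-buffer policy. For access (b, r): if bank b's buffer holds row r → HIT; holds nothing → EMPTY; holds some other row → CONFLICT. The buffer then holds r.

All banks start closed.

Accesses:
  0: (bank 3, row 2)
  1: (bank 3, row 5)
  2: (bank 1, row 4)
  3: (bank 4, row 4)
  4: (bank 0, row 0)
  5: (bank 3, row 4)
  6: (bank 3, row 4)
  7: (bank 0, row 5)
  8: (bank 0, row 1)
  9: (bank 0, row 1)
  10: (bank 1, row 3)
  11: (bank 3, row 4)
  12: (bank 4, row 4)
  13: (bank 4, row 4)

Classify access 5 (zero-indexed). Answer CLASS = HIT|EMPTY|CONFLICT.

0: bank 3 row 2 — prev None → EMPTY
1: bank 3 row 5 — prev 2 → CONFLICT
2: bank 1 row 4 — prev None → EMPTY
3: bank 4 row 4 — prev None → EMPTY
4: bank 0 row 0 — prev None → EMPTY
5: bank 3 row 4 — prev 5 → CONFLICT
6: bank 3 row 4 — prev 4 → HIT
7: bank 0 row 5 — prev 0 → CONFLICT
8: bank 0 row 1 — prev 5 → CONFLICT
9: bank 0 row 1 — prev 1 → HIT
10: bank 1 row 3 — prev 4 → CONFLICT
11: bank 3 row 4 — prev 4 → HIT
12: bank 4 row 4 — prev 4 → HIT
13: bank 4 row 4 — prev 4 → HIT

CLASS = CONFLICT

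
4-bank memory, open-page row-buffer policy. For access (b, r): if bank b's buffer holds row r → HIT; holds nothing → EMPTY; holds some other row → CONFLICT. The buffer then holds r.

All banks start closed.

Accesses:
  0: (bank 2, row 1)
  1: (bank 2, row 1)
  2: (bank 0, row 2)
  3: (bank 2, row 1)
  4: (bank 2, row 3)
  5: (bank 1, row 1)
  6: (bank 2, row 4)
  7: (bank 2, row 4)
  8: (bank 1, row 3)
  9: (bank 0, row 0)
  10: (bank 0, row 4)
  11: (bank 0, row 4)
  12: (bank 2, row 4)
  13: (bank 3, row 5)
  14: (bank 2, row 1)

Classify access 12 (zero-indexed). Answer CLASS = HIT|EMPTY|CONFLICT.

step 0: bank2 None->1 [EMPTY]
step 1: bank2 1->1 [HIT]
step 2: bank0 None->2 [EMPTY]
step 3: bank2 1->1 [HIT]
step 4: bank2 1->3 [CONFLICT]
step 5: bank1 None->1 [EMPTY]
step 6: bank2 3->4 [CONFLICT]
step 7: bank2 4->4 [HIT]
step 8: bank1 1->3 [CONFLICT]
step 9: bank0 2->0 [CONFLICT]
step 10: bank0 0->4 [CONFLICT]
step 11: bank0 4->4 [HIT]
step 12: bank2 4->4 [HIT]
step 13: bank3 None->5 [EMPTY]
step 14: bank2 4->1 [CONFLICT]

CLASS = HIT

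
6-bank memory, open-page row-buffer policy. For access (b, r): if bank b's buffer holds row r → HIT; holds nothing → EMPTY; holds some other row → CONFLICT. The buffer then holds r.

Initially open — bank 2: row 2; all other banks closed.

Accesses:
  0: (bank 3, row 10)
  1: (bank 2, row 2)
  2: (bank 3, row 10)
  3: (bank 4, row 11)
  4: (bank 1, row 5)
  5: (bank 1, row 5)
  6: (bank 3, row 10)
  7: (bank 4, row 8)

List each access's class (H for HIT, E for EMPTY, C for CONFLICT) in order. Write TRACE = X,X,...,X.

TRACE = E,H,H,E,E,H,H,C

#0 (3,10) E
#1 (2,2) H  (was 2)
#2 (3,10) H  (was 10)
#3 (4,11) E
#4 (1,5) E
#5 (1,5) H  (was 5)
#6 (3,10) H  (was 10)
#7 (4,8) C  (was 11)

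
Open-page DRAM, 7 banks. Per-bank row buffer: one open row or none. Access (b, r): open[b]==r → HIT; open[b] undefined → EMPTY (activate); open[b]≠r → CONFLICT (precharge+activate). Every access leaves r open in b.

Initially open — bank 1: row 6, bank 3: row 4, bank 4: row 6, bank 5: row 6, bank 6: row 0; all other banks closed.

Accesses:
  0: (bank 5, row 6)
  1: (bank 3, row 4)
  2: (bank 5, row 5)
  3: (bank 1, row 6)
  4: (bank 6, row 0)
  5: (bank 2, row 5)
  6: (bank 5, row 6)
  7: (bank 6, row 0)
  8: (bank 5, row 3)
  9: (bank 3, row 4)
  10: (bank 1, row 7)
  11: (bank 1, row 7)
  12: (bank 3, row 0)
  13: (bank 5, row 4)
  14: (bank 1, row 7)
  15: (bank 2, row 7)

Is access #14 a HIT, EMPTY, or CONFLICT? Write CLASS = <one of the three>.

CLASS = HIT

  [0] b5 r6: had r6 ⇒ H
  [1] b3 r4: had r4 ⇒ H
  [2] b5 r5: had r6 ⇒ C
  [3] b1 r6: had r6 ⇒ H
  [4] b6 r0: had r0 ⇒ H
  [5] b2 r5: no row ⇒ E
  [6] b5 r6: had r5 ⇒ C
  [7] b6 r0: had r0 ⇒ H
  [8] b5 r3: had r6 ⇒ C
  [9] b3 r4: had r4 ⇒ H
  [10] b1 r7: had r6 ⇒ C
  [11] b1 r7: had r7 ⇒ H
  [12] b3 r0: had r4 ⇒ C
  [13] b5 r4: had r3 ⇒ C
  [14] b1 r7: had r7 ⇒ H
  [15] b2 r7: had r5 ⇒ C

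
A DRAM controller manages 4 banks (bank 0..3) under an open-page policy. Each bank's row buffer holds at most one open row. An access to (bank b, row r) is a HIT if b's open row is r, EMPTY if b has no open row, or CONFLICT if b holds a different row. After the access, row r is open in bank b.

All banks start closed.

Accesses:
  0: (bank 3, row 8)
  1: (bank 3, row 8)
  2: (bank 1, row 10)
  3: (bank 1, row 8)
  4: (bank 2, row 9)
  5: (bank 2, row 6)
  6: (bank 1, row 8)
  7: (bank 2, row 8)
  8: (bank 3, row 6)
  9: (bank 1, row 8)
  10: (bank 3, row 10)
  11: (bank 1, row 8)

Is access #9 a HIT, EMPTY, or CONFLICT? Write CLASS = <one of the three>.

  [0] b3 r8: no row ⇒ E
  [1] b3 r8: had r8 ⇒ H
  [2] b1 r10: no row ⇒ E
  [3] b1 r8: had r10 ⇒ C
  [4] b2 r9: no row ⇒ E
  [5] b2 r6: had r9 ⇒ C
  [6] b1 r8: had r8 ⇒ H
  [7] b2 r8: had r6 ⇒ C
  [8] b3 r6: had r8 ⇒ C
  [9] b1 r8: had r8 ⇒ H
  [10] b3 r10: had r6 ⇒ C
  [11] b1 r8: had r8 ⇒ H

CLASS = HIT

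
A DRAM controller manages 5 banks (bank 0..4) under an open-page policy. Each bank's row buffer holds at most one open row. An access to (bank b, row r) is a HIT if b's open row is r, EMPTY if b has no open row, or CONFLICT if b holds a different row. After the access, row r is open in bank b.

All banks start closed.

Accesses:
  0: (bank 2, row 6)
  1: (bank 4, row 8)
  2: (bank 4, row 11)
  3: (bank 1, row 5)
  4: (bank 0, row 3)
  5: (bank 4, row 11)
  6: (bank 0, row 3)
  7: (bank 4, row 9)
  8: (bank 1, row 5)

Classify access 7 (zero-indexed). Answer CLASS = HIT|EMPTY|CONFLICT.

CLASS = CONFLICT

  [0] b2 r6: no row ⇒ E
  [1] b4 r8: no row ⇒ E
  [2] b4 r11: had r8 ⇒ C
  [3] b1 r5: no row ⇒ E
  [4] b0 r3: no row ⇒ E
  [5] b4 r11: had r11 ⇒ H
  [6] b0 r3: had r3 ⇒ H
  [7] b4 r9: had r11 ⇒ C
  [8] b1 r5: had r5 ⇒ H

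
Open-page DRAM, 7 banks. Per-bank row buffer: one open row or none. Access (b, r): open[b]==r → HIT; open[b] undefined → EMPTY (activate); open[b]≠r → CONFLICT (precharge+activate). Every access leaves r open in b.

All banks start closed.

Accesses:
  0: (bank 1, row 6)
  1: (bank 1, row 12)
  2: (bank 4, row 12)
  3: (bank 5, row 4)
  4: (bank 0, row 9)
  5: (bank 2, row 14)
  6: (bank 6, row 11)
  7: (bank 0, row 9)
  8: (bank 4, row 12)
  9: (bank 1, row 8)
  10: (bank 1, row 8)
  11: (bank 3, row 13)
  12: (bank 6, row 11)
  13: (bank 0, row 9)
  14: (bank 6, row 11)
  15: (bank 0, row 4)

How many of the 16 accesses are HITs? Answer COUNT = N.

step 0: bank1 None->6 [EMPTY]
step 1: bank1 6->12 [CONFLICT]
step 2: bank4 None->12 [EMPTY]
step 3: bank5 None->4 [EMPTY]
step 4: bank0 None->9 [EMPTY]
step 5: bank2 None->14 [EMPTY]
step 6: bank6 None->11 [EMPTY]
step 7: bank0 9->9 [HIT]
step 8: bank4 12->12 [HIT]
step 9: bank1 12->8 [CONFLICT]
step 10: bank1 8->8 [HIT]
step 11: bank3 None->13 [EMPTY]
step 12: bank6 11->11 [HIT]
step 13: bank0 9->9 [HIT]
step 14: bank6 11->11 [HIT]
step 15: bank0 9->4 [CONFLICT]

COUNT = 6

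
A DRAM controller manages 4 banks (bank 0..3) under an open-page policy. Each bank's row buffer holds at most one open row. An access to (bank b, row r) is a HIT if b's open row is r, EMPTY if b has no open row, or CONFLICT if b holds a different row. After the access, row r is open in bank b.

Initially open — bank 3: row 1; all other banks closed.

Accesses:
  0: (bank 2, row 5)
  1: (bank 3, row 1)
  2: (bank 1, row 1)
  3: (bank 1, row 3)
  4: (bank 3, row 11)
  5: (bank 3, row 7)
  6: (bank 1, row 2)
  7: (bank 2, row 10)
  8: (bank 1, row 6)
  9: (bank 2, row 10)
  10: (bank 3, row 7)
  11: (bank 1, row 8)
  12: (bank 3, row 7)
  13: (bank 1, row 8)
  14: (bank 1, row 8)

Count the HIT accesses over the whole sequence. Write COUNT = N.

COUNT = 6

#0 (2,5) E
#1 (3,1) H  (was 1)
#2 (1,1) E
#3 (1,3) C  (was 1)
#4 (3,11) C  (was 1)
#5 (3,7) C  (was 11)
#6 (1,2) C  (was 3)
#7 (2,10) C  (was 5)
#8 (1,6) C  (was 2)
#9 (2,10) H  (was 10)
#10 (3,7) H  (was 7)
#11 (1,8) C  (was 6)
#12 (3,7) H  (was 7)
#13 (1,8) H  (was 8)
#14 (1,8) H  (was 8)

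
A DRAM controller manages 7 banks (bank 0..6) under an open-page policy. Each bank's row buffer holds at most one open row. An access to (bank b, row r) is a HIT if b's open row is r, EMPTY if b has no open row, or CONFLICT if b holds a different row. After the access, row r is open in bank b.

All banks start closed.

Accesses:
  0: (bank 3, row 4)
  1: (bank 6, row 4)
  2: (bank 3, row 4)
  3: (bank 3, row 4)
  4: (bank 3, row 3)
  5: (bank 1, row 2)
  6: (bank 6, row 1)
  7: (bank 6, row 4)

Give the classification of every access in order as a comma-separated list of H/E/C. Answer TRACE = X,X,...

TRACE = E,E,H,H,C,E,C,C

step 0: bank3 None->4 [EMPTY]
step 1: bank6 None->4 [EMPTY]
step 2: bank3 4->4 [HIT]
step 3: bank3 4->4 [HIT]
step 4: bank3 4->3 [CONFLICT]
step 5: bank1 None->2 [EMPTY]
step 6: bank6 4->1 [CONFLICT]
step 7: bank6 1->4 [CONFLICT]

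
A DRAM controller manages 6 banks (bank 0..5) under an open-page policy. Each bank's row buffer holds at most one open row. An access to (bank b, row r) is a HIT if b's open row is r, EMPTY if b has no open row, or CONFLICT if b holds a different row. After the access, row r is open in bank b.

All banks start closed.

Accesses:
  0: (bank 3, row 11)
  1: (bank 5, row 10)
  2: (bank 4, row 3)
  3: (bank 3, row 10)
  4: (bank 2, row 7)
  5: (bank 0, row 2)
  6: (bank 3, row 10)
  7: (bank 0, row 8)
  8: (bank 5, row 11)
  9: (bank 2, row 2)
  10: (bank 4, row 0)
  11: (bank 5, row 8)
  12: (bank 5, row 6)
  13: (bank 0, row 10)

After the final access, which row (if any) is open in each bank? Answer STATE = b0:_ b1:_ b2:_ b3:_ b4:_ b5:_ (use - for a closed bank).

  [0] b3 r11: no row ⇒ E
  [1] b5 r10: no row ⇒ E
  [2] b4 r3: no row ⇒ E
  [3] b3 r10: had r11 ⇒ C
  [4] b2 r7: no row ⇒ E
  [5] b0 r2: no row ⇒ E
  [6] b3 r10: had r10 ⇒ H
  [7] b0 r8: had r2 ⇒ C
  [8] b5 r11: had r10 ⇒ C
  [9] b2 r2: had r7 ⇒ C
  [10] b4 r0: had r3 ⇒ C
  [11] b5 r8: had r11 ⇒ C
  [12] b5 r6: had r8 ⇒ C
  [13] b0 r10: had r8 ⇒ C

STATE = b0:10 b1:- b2:2 b3:10 b4:0 b5:6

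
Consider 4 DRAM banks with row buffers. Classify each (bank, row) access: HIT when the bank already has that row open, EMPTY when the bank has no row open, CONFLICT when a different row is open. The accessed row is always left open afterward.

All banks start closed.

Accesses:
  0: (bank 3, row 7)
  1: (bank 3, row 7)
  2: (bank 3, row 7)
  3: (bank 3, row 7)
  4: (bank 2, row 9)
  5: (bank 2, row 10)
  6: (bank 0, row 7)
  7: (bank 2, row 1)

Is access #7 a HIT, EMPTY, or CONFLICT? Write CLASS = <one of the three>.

  [0] b3 r7: no row ⇒ E
  [1] b3 r7: had r7 ⇒ H
  [2] b3 r7: had r7 ⇒ H
  [3] b3 r7: had r7 ⇒ H
  [4] b2 r9: no row ⇒ E
  [5] b2 r10: had r9 ⇒ C
  [6] b0 r7: no row ⇒ E
  [7] b2 r1: had r10 ⇒ C

CLASS = CONFLICT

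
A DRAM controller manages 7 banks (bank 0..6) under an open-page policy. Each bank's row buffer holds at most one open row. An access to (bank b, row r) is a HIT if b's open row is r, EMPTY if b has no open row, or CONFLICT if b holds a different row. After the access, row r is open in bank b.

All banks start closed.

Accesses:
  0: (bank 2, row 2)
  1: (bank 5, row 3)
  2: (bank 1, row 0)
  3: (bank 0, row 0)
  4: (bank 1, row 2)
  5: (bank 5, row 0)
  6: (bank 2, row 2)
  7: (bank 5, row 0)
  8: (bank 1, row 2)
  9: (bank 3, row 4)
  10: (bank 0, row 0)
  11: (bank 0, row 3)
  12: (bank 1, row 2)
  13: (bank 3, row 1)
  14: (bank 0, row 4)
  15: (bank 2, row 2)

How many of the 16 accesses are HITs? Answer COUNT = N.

  [0] b2 r2: no row ⇒ E
  [1] b5 r3: no row ⇒ E
  [2] b1 r0: no row ⇒ E
  [3] b0 r0: no row ⇒ E
  [4] b1 r2: had r0 ⇒ C
  [5] b5 r0: had r3 ⇒ C
  [6] b2 r2: had r2 ⇒ H
  [7] b5 r0: had r0 ⇒ H
  [8] b1 r2: had r2 ⇒ H
  [9] b3 r4: no row ⇒ E
  [10] b0 r0: had r0 ⇒ H
  [11] b0 r3: had r0 ⇒ C
  [12] b1 r2: had r2 ⇒ H
  [13] b3 r1: had r4 ⇒ C
  [14] b0 r4: had r3 ⇒ C
  [15] b2 r2: had r2 ⇒ H

COUNT = 6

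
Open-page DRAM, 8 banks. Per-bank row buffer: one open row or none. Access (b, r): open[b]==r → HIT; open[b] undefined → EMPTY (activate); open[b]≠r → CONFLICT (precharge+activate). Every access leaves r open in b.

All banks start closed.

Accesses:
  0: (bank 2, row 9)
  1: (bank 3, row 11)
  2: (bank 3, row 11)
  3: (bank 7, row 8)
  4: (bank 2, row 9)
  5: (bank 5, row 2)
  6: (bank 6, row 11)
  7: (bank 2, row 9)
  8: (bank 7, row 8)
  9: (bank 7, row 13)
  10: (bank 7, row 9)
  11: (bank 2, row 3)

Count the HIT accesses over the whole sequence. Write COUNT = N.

step 0: bank2 None->9 [EMPTY]
step 1: bank3 None->11 [EMPTY]
step 2: bank3 11->11 [HIT]
step 3: bank7 None->8 [EMPTY]
step 4: bank2 9->9 [HIT]
step 5: bank5 None->2 [EMPTY]
step 6: bank6 None->11 [EMPTY]
step 7: bank2 9->9 [HIT]
step 8: bank7 8->8 [HIT]
step 9: bank7 8->13 [CONFLICT]
step 10: bank7 13->9 [CONFLICT]
step 11: bank2 9->3 [CONFLICT]

COUNT = 4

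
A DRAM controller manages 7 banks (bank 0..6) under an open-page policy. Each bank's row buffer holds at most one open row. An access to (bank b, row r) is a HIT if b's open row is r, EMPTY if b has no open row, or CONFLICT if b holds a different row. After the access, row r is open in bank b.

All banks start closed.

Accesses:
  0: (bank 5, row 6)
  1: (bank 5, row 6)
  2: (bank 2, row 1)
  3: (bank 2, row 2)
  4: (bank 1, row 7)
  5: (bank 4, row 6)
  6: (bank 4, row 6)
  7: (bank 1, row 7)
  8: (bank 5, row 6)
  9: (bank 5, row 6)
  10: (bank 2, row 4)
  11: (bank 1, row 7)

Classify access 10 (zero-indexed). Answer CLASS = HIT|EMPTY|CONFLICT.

CLASS = CONFLICT

0: bank 5 row 6 — prev None → EMPTY
1: bank 5 row 6 — prev 6 → HIT
2: bank 2 row 1 — prev None → EMPTY
3: bank 2 row 2 — prev 1 → CONFLICT
4: bank 1 row 7 — prev None → EMPTY
5: bank 4 row 6 — prev None → EMPTY
6: bank 4 row 6 — prev 6 → HIT
7: bank 1 row 7 — prev 7 → HIT
8: bank 5 row 6 — prev 6 → HIT
9: bank 5 row 6 — prev 6 → HIT
10: bank 2 row 4 — prev 2 → CONFLICT
11: bank 1 row 7 — prev 7 → HIT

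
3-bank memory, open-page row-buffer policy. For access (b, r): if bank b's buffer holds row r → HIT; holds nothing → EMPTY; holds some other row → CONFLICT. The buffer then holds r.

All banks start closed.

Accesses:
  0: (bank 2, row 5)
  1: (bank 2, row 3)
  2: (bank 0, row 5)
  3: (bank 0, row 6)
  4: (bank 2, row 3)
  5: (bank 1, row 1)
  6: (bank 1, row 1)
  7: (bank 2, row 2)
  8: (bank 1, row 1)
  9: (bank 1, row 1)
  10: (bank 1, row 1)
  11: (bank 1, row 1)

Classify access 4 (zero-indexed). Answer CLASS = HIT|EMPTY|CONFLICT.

0: bank 2 row 5 — prev None → EMPTY
1: bank 2 row 3 — prev 5 → CONFLICT
2: bank 0 row 5 — prev None → EMPTY
3: bank 0 row 6 — prev 5 → CONFLICT
4: bank 2 row 3 — prev 3 → HIT
5: bank 1 row 1 — prev None → EMPTY
6: bank 1 row 1 — prev 1 → HIT
7: bank 2 row 2 — prev 3 → CONFLICT
8: bank 1 row 1 — prev 1 → HIT
9: bank 1 row 1 — prev 1 → HIT
10: bank 1 row 1 — prev 1 → HIT
11: bank 1 row 1 — prev 1 → HIT

CLASS = HIT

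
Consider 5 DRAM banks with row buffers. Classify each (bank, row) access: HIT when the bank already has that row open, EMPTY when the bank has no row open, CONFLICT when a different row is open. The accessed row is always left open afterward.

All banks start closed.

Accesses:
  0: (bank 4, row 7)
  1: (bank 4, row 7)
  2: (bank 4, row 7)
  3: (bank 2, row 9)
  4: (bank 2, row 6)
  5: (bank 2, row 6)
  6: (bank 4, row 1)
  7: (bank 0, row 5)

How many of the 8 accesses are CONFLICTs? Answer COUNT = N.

COUNT = 2

  [0] b4 r7: no row ⇒ E
  [1] b4 r7: had r7 ⇒ H
  [2] b4 r7: had r7 ⇒ H
  [3] b2 r9: no row ⇒ E
  [4] b2 r6: had r9 ⇒ C
  [5] b2 r6: had r6 ⇒ H
  [6] b4 r1: had r7 ⇒ C
  [7] b0 r5: no row ⇒ E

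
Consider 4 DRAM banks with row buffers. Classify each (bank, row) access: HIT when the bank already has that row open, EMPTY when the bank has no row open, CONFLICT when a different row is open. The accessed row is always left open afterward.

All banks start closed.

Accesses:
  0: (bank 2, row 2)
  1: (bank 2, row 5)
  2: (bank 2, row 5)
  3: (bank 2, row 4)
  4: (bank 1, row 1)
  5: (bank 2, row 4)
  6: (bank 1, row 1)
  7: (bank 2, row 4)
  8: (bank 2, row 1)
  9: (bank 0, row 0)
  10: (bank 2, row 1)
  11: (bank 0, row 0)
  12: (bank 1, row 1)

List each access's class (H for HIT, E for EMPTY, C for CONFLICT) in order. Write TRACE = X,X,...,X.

#0 (2,2) E
#1 (2,5) C  (was 2)
#2 (2,5) H  (was 5)
#3 (2,4) C  (was 5)
#4 (1,1) E
#5 (2,4) H  (was 4)
#6 (1,1) H  (was 1)
#7 (2,4) H  (was 4)
#8 (2,1) C  (was 4)
#9 (0,0) E
#10 (2,1) H  (was 1)
#11 (0,0) H  (was 0)
#12 (1,1) H  (was 1)

TRACE = E,C,H,C,E,H,H,H,C,E,H,H,H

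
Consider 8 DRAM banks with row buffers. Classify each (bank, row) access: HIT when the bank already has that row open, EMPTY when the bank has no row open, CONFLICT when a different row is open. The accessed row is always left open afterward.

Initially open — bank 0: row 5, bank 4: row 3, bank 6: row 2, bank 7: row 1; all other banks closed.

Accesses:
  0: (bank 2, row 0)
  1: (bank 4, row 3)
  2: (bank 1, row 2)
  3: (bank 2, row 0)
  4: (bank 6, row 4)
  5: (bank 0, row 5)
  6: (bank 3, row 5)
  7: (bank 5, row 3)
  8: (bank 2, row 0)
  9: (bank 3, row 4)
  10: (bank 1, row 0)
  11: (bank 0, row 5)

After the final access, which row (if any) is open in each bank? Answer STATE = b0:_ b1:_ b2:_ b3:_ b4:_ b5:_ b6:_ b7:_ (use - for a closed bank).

STATE = b0:5 b1:0 b2:0 b3:4 b4:3 b5:3 b6:4 b7:1

step 0: bank2 None->0 [EMPTY]
step 1: bank4 3->3 [HIT]
step 2: bank1 None->2 [EMPTY]
step 3: bank2 0->0 [HIT]
step 4: bank6 2->4 [CONFLICT]
step 5: bank0 5->5 [HIT]
step 6: bank3 None->5 [EMPTY]
step 7: bank5 None->3 [EMPTY]
step 8: bank2 0->0 [HIT]
step 9: bank3 5->4 [CONFLICT]
step 10: bank1 2->0 [CONFLICT]
step 11: bank0 5->5 [HIT]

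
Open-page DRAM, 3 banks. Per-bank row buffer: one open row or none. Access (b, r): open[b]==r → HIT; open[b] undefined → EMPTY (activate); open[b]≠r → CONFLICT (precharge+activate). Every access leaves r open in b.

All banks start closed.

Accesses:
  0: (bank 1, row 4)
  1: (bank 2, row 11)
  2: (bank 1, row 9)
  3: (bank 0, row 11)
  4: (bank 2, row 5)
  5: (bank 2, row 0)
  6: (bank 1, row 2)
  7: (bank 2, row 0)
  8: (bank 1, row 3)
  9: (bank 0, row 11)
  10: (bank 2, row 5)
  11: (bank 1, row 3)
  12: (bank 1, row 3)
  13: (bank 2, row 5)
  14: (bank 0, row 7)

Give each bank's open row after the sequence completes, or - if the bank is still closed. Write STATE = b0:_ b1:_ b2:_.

step 0: bank1 None->4 [EMPTY]
step 1: bank2 None->11 [EMPTY]
step 2: bank1 4->9 [CONFLICT]
step 3: bank0 None->11 [EMPTY]
step 4: bank2 11->5 [CONFLICT]
step 5: bank2 5->0 [CONFLICT]
step 6: bank1 9->2 [CONFLICT]
step 7: bank2 0->0 [HIT]
step 8: bank1 2->3 [CONFLICT]
step 9: bank0 11->11 [HIT]
step 10: bank2 0->5 [CONFLICT]
step 11: bank1 3->3 [HIT]
step 12: bank1 3->3 [HIT]
step 13: bank2 5->5 [HIT]
step 14: bank0 11->7 [CONFLICT]

STATE = b0:7 b1:3 b2:5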